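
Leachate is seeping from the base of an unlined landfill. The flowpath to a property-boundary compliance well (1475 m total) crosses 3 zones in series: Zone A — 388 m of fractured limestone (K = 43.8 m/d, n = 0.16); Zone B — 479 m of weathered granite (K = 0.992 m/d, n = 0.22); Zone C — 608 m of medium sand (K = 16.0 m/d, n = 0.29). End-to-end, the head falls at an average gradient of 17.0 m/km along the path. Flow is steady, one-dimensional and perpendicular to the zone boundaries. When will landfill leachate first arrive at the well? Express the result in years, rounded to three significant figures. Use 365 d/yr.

Steady 1-D flow in series ⇒ the Darcy flux q is identical in every zone and the zone head losses add (resistances L/K in series).
Σ(L/K) = 388/43.8 + 479/0.992 + 608/16.0 = 8.858 + 482.9 + 38.00 = 529.7 d
K_eq = L_total / Σ(L/K) = 1475 / 529.7 = 2.784 m/d
q = K_eq · i = 2.784 × 0.017 = 0.04734 m/d (same in every zone)
Zone A: v = q/n = 0.04734/0.16 = 0.2959 m/d → t_A = 388/0.2959 = 1311 d
Zone B: v = q/n = 0.04734/0.22 = 0.2152 m/d → t_B = 479/0.2152 = 2226 d
Zone C: v = q/n = 0.04734/0.29 = 0.1632 m/d → t_C = 608/0.1632 = 3725 d
Total t = 1311 + 2226 + 3725 = 7263 d
   = 7263 / 365 = 19.9 yr

19.9 years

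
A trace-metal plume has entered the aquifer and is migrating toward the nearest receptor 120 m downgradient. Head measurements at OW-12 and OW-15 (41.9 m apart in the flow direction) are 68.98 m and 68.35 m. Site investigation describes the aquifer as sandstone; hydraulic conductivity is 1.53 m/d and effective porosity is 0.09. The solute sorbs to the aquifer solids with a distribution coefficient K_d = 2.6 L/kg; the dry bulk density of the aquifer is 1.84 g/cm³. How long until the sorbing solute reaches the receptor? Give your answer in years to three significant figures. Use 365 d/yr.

Hydraulic gradient i = (68.98 − 68.35) / 41.9 = 0.63 / 41.9 = 0.01504
Darcy flux q = K·i = 1.53 × 0.01504 = 0.02300 m/d
v = Ki/n = 1.53·0.01504/0.09 = 0.2556 m/d
Retardation R = 1 + ρ_b·K_d/n = 1 + 1.84×2.6/0.09 = 54.16
Contaminant velocity v_c = v/R = 0.2556/54.16 = 0.004720 m/d
t = L/v_c = 120/0.004720 = 25420 d
   = 25420/365 = 69.7 yr

69.7 years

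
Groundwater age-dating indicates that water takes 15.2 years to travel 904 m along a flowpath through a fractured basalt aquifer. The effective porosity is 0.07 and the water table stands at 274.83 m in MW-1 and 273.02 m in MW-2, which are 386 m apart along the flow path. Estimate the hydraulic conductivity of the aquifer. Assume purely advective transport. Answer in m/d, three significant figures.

2.43 m/d

Hydraulic gradient i = (274.83 − 273.02) / 386 = 1.81 / 386 = 0.004689
t = 15.2 years = 5548 d
v = L / t = 904 / 5548 = 0.1629 m/d
K = v · n / i = 0.1629 × 0.07 / 0.004689 = 2.43 m/d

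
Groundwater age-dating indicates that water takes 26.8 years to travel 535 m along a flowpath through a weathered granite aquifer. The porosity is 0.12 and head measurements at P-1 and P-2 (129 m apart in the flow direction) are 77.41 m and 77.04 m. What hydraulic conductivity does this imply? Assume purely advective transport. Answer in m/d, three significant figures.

Hydraulic gradient i = (77.41 − 77.04) / 129 = 0.37 / 129 = 0.002868
t = 26.8 years = 9782 d
v = L / t = 535 / 9782 = 0.05469 m/d
K = v · n / i = 0.05469 × 0.12 / 0.002868 = 2.29 m/d

2.29 m/d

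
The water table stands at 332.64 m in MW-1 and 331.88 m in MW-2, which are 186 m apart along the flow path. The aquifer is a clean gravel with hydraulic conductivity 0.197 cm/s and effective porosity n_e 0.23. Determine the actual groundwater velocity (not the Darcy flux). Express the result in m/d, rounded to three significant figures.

Hydraulic gradient i = (332.64 − 331.88) / 186 = 0.76 / 186 = 0.004086
K = 0.197 cm/s × 864 = 170.2 m/d
Darcy flux q = K·i = 170.2 × 0.004086 = 0.6955 m/d
Average linear velocity = 0.6955 / 0.23 = 3.024 m/d

3.02 m/d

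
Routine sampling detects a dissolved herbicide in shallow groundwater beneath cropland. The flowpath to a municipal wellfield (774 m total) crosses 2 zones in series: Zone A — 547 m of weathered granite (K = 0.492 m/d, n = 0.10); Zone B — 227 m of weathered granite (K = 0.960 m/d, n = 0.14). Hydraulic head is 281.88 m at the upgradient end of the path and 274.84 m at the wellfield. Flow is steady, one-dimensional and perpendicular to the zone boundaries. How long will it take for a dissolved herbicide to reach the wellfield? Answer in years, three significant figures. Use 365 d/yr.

45.4 years

Total head drop ΔH = 281.88 − 274.84 = 7.04 m
Steady 1-D flow in series ⇒ the Darcy flux q is identical in every zone and the zone head losses add (resistances L/K in series).
Σ(L/K) = 547/0.492 + 227/0.960 = 1112 + 236.5 = 1348 d
q = ΔH / Σ(L/K) = 7.04 / 1348 = 0.005222 m/d (same in every zone)
Zone A: v = q/n = 0.005222/0.10 = 0.05222 m/d → t_A = 547/0.05222 = 10480 d
Zone B: v = q/n = 0.005222/0.14 = 0.03730 m/d → t_B = 227/0.03730 = 6086 d
Total t = 10480 + 6086 = 16560 d
   = 16560 / 365 = 45.4 yr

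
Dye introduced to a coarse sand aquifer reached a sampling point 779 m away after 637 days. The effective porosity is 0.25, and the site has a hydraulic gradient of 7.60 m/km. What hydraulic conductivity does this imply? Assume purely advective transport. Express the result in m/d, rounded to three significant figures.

v = L / t = 779 / 637 = 1.223 m/d
K = v · n / i = 1.223 × 0.25 / 0.0076 = 40.2 m/d

40.2 m/d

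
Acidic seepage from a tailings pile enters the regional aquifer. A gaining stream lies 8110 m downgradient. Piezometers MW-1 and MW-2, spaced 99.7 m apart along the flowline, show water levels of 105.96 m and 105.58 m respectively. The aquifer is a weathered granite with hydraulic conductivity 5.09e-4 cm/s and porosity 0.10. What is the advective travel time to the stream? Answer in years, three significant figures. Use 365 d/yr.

Hydraulic gradient i = (105.96 − 105.58) / 99.7 = 0.38 / 99.7 = 0.003811
K = 5.09e-4 cm/s × 864 = 0.4398 m/d
Specific discharge q = 0.4398 × 0.003811 = 0.001676 m/d
Seepage velocity v = q / n = 0.001676 / 0.10 = 0.01676 m/d
t = L / v = 8110 / 0.01676 = 483800 d
   = 483800 / 365 = 1330 yr

1330 years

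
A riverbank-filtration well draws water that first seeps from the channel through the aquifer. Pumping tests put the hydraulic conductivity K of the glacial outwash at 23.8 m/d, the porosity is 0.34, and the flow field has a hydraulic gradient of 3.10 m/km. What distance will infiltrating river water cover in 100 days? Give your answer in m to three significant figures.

Specific discharge q = 23.8 × 0.0031 = 0.07378 m/d
Average linear velocity = 0.07378 / 0.34 = 0.2170 m/d
L = v × T = 0.2170 × 100 = 21.70 m

21.7 m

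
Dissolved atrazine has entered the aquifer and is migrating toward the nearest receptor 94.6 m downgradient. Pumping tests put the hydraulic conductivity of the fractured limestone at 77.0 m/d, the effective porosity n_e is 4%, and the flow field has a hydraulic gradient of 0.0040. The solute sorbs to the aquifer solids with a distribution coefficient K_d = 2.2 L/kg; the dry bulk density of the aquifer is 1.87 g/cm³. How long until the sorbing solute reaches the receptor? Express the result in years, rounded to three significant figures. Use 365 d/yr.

Darcy flux q = K·i = 77.0 × 0.0040 = 0.3080 m/d
v_s = q/n_e = 0.3080/0.04 = 7.700 m/d
Retardation R = 1 + ρ_b·K_d/n = 1 + 1.87×2.2/0.04 = 103.9
Contaminant velocity v_c = v/R = 7.700/103.9 = 0.07415 m/d
t = L/v_c = 94.6/0.07415 = 1276 d
   = 1276/365 = 3.50 yr

3.50 years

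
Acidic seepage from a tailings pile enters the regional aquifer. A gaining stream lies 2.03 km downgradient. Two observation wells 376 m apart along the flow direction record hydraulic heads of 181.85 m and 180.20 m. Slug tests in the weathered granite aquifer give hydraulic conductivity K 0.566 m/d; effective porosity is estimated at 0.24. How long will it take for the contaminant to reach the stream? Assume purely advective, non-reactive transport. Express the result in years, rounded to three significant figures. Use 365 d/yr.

537 years

Hydraulic gradient i = (181.85 − 180.20) / 376 = 1.65 / 376 = 0.004388
q = Ki = 0.566 × 0.004388 = 0.002484 m/d
v_s = q/n_e = 0.002484/0.24 = 0.01035 m/d
L = 2.03 km = 2030 m
t = L / v = 2030 / 0.01035 = 196200 d
   = 196200 / 365 = 537 yr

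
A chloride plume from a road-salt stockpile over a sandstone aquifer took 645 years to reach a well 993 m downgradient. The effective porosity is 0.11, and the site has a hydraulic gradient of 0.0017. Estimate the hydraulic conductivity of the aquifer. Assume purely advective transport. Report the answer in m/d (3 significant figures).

t = 645 years = 235400 d
v = L / t = 993 / 235400 = 0.004218 m/d
K = v · n / i = 0.004218 × 0.11 / 0.0017 = 0.273 m/d

0.273 m/d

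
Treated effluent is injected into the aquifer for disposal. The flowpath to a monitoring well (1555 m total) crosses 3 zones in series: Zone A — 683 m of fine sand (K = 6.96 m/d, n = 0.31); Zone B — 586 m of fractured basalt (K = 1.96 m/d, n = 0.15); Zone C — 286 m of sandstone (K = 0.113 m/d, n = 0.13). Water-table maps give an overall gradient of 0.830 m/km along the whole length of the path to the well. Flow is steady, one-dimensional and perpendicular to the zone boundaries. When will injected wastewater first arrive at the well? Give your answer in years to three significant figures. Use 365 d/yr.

2090 years

Continuity: the same q passes through each zone, so ΔH = q·Σ(L_j/K_j) — the zones act as resistances in series.
Σ(L/K) = 683/6.96 + 586/1.96 + 286/0.113 = 98.13 + 299.0 + 2531 = 2928 d
K_eq = L_total / Σ(L/K) = 1555 / 2928 = 0.5311 m/d
q = K_eq · i = 0.5311 × 8.3e-4 = 4.408e-4 m/d (same in every zone)
Zone A: v = q/n = 4.408e-4/0.31 = 0.001422 m/d → t_A = 683/0.001422 = 480300 d
Zone B: v = q/n = 4.408e-4/0.15 = 0.002939 m/d → t_B = 586/0.002939 = 199400 d
Zone C: v = q/n = 4.408e-4/0.13 = 0.003391 m/d → t_C = 286/0.003391 = 84350 d
Total t = 480300 + 199400 + 84350 = 764100 d
   = 764100 / 365 = 2090 yr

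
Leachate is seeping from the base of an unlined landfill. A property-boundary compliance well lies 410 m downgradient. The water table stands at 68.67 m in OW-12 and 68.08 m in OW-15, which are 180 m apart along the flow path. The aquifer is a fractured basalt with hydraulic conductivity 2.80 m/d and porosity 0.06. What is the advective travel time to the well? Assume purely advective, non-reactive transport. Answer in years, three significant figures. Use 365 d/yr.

7.34 years

Hydraulic gradient i = (68.67 − 68.08) / 180 = 0.59 / 180 = 0.003278
q = Ki = 2.80 × 0.003278 = 0.009178 m/d
v_s = q/n_e = 0.009178/0.06 = 0.1530 m/d
t = L / v = 410 / 0.1530 = 2680 d
   = 2680 / 365 = 7.34 yr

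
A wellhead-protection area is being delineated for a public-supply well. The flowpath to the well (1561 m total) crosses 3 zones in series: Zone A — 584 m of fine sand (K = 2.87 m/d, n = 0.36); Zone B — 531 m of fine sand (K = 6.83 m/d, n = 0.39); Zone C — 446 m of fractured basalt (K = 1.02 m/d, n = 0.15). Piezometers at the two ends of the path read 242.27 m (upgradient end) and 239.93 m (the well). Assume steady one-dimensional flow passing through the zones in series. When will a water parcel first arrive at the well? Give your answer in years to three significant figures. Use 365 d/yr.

407 years

Total head drop ΔH = 242.27 − 239.93 = 2.34 m
Continuity: the same q passes through each zone, so ΔH = q·Σ(L_j/K_j) — the zones act as resistances in series.
Σ(L/K) = 584/2.87 + 531/6.83 + 446/1.02 = 203.5 + 77.75 + 437.3 = 718.5 d
q = ΔH / Σ(L/K) = 2.34 / 718.5 = 0.003257 m/d (same in every zone)
Zone A: v = q/n = 0.003257/0.36 = 0.009047 m/d → t_A = 584/0.009047 = 64550 d
Zone B: v = q/n = 0.003257/0.39 = 0.008351 m/d → t_B = 531/0.008351 = 63590 d
Zone C: v = q/n = 0.003257/0.15 = 0.02171 m/d → t_C = 446/0.02171 = 20540 d
Total t = 64550 + 63590 + 20540 = 148700 d
   = 148700 / 365 = 407 yr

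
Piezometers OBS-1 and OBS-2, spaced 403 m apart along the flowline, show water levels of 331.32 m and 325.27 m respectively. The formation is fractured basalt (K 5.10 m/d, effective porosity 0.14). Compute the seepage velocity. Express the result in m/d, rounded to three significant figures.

0.547 m/d

Hydraulic gradient i = (331.32 − 325.27) / 403 = 6.05 / 403 = 0.01501
Specific discharge q = 5.10 × 0.01501 = 0.07656 m/d
v_s = q/n_e = 0.07656/0.14 = 0.5469 m/d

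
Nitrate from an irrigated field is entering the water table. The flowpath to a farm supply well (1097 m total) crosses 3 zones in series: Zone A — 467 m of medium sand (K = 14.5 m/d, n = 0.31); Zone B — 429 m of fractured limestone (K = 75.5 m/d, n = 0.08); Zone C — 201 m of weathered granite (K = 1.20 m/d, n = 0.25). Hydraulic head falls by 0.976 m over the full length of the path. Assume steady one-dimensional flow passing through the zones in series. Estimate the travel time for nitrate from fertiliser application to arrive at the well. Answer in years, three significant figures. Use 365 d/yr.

Continuity: the same q passes through each zone, so ΔH = q·Σ(L_j/K_j) — the zones act as resistances in series.
Σ(L/K) = 467/14.5 + 429/75.5 + 201/1.20 = 32.21 + 5.682 + 167.5 = 205.4 d
q = ΔH / Σ(L/K) = 0.976 / 205.4 = 0.004752 m/d (same in every zone)
Zone A: v = q/n = 0.004752/0.31 = 0.01533 m/d → t_A = 467/0.01533 = 30470 d
Zone B: v = q/n = 0.004752/0.08 = 0.05940 m/d → t_B = 429/0.05940 = 7222 d
Zone C: v = q/n = 0.004752/0.25 = 0.01901 m/d → t_C = 201/0.01901 = 10570 d
Total t = 30470 + 7222 + 10570 = 48260 d
   = 48260 / 365 = 132 yr

132 years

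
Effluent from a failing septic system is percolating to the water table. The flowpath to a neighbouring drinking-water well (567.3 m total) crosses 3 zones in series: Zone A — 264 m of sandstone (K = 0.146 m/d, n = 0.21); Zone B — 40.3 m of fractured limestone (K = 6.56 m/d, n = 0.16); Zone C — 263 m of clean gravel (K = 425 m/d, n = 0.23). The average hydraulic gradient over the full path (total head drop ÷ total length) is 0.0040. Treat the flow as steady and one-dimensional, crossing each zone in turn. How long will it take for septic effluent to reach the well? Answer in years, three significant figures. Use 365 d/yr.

For zones in series the flux q is common to all zones; the equivalent conductivity is the harmonic (thickness-weighted) mean, K_eq = L_total / Σ(L_j/K_j).
Σ(L/K) = 264/0.146 + 40.3/6.56 + 263/425 = 1808 + 6.143 + 0.6188 = 1815 d
K_eq = L_total / Σ(L/K) = 567.3 / 1815 = 0.3126 m/d
q = K_eq · i = 0.3126 × 0.0040 = 0.001250 m/d (same in every zone)
Zone A: v = q/n = 0.001250/0.21 = 0.005954 m/d → t_A = 264/0.005954 = 44340 d
Zone B: v = q/n = 0.001250/0.16 = 0.007814 m/d → t_B = 40.3/0.007814 = 5157 d
Zone C: v = q/n = 0.001250/0.23 = 0.005436 m/d → t_C = 263/0.005436 = 48380 d
Total t = 44340 + 5157 + 48380 = 97880 d
   = 97880 / 365 = 268 yr

268 years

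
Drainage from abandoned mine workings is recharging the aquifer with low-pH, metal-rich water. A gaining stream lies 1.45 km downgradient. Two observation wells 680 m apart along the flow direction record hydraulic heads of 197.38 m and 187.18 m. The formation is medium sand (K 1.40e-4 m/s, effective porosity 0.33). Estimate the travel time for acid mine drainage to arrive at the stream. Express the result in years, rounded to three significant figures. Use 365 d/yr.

7.23 years

Hydraulic gradient i = (197.38 − 187.18) / 680 = 10.20 / 680 = 0.01500
K = 1.40e-4 m/s × 86400 s/d = 12.10 m/d
Specific discharge q = 12.10 × 0.01500 = 0.1814 m/d
v = Ki/n = 12.10·0.01500/0.33 = 0.5498 m/d
L = 1.45 km = 1450 m
t = L / v = 1450 / 0.5498 = 2637 d
   = 2637 / 365 = 7.23 yr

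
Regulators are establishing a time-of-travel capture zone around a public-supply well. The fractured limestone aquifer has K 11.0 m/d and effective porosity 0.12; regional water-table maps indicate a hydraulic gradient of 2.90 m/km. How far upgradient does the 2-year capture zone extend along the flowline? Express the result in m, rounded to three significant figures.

194 m

q = Ki = 11.0 × 0.0029 = 0.03190 m/d
v_s = q/n_e = 0.03190/0.12 = 0.2658 m/d
T = 2 yr × 365 = 730 d
L = v × T = 0.2658 × 730 = 194.1 m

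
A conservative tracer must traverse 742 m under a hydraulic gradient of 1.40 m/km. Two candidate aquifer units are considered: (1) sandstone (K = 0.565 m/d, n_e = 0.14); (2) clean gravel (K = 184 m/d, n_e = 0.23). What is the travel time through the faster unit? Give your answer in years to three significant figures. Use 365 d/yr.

1.82 years

Unit 1 (sandstone): v = 0.565×0.0014/0.14 = 0.005650 m/d, t = 742/0.005650 = 131300 d
Unit 2 (clean gravel): v = 184×0.0014/0.23 = 1.120 m/d, t = 742/1.120 = 662.5 d
Faster: 662.5 d / 365 = 1.82 yr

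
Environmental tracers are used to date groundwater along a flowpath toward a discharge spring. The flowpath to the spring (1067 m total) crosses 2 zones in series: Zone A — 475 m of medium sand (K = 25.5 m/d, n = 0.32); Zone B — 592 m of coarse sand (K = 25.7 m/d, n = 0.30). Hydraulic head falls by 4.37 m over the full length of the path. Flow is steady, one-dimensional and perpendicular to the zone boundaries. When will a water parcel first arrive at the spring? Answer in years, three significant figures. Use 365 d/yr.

Continuity: the same q passes through each zone, so ΔH = q·Σ(L_j/K_j) — the zones act as resistances in series.
Σ(L/K) = 475/25.5 + 592/25.7 = 18.63 + 23.04 = 41.66 d
q = ΔH / Σ(L/K) = 4.37 / 41.66 = 0.1049 m/d (same in every zone)
Zone A: v = q/n = 0.1049/0.32 = 0.3278 m/d → t_A = 475/0.3278 = 1449 d
Zone B: v = q/n = 0.1049/0.30 = 0.3496 m/d → t_B = 592/0.3496 = 1693 d
Total t = 1449 + 1693 = 3142 d
   = 3142 / 365 = 8.61 yr

8.61 years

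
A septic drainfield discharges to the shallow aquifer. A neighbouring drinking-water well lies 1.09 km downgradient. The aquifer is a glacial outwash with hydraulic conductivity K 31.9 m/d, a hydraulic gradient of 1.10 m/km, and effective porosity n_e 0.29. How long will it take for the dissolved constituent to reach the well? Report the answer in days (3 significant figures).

9010 days

Specific discharge q = 31.9 × 0.0011 = 0.03509 m/d
v = Ki/n = 31.9·0.0011/0.29 = 0.1210 m/d
L = 1.09 km = 1090 m
t = L / v = 1090 / 0.1210 = 9008 d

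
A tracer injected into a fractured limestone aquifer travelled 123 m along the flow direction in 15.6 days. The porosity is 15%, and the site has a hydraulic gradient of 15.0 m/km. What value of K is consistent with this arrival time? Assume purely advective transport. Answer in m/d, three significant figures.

78.8 m/d

v = L / t = 123 / 15.6 = 7.885 m/d
K = v · n / i = 7.885 × 0.15 / 0.015 = 78.8 m/d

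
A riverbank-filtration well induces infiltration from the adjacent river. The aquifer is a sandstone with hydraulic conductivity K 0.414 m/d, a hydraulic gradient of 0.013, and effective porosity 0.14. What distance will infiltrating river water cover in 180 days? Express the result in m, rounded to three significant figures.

q = Ki = 0.414 × 0.013 = 0.005382 m/d
v_s = q/n_e = 0.005382/0.14 = 0.03844 m/d
L = v × T = 0.03844 × 180 = 6.920 m

6.92 m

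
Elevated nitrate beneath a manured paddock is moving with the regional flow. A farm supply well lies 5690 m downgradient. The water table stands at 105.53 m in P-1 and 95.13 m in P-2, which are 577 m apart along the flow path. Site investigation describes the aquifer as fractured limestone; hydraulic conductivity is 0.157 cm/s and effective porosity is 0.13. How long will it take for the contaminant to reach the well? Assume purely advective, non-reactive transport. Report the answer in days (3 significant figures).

303 days

Hydraulic gradient i = (105.53 − 95.13) / 577 = 10.40 / 577 = 0.01802
K = 0.157 cm/s × 864 = 135.6 m/d
q = Ki = 135.6 × 0.01802 = 2.445 m/d
Seepage velocity v = q / n = 2.445 / 0.13 = 18.81 m/d
t = L / v = 5690 / 18.81 = 302.5 d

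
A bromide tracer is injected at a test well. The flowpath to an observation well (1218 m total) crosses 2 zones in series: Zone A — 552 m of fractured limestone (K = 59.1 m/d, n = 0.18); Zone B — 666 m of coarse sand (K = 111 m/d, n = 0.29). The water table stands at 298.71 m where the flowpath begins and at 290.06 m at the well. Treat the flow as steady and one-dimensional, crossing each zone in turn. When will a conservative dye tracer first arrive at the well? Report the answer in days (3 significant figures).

519 days

Total head drop ΔH = 298.71 − 290.06 = 8.65 m
Continuity: the same q passes through each zone, so ΔH = q·Σ(L_j/K_j) — the zones act as resistances in series.
Σ(L/K) = 552/59.1 + 666/111 = 9.340 + 6.000 = 15.34 d
q = ΔH / Σ(L/K) = 8.65 / 15.34 = 0.5639 m/d (same in every zone)
Zone A: v = q/n = 0.5639/0.18 = 3.133 m/d → t_A = 552/3.133 = 176.2 d
Zone B: v = q/n = 0.5639/0.29 = 1.944 m/d → t_B = 666/1.944 = 342.5 d
Total t = 176.2 + 342.5 = 518.7 d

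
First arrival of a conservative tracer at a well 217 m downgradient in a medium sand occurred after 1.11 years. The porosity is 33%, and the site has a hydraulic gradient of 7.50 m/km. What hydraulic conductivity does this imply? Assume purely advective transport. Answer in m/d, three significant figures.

t = 1.11 years = 405.2 d
v = L / t = 217 / 405.2 = 0.5356 m/d
K = v · n / i = 0.5356 × 0.33 / 0.0075 = 23.6 m/d

23.6 m/d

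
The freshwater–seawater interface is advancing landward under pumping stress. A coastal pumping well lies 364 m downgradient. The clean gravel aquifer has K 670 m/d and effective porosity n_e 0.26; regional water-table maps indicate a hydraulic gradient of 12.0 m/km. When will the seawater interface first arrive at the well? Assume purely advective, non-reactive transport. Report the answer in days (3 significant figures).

Darcy flux q = K·i = 670 × 0.012 = 8.040 m/d
v = Ki/n = 670·0.012/0.26 = 30.92 m/d
t = L / v = 364 / 30.92 = 11.77 d

11.8 days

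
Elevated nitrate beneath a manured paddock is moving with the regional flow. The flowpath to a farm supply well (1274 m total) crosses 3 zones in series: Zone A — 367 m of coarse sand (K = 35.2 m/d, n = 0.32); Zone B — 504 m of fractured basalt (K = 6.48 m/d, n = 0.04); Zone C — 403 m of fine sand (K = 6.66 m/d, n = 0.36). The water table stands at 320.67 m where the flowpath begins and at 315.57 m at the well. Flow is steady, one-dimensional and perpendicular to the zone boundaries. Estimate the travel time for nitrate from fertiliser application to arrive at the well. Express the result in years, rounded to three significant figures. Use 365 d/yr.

22.6 years

Total head drop ΔH = 320.67 − 315.57 = 5.10 m
Steady 1-D flow in series ⇒ the Darcy flux q is identical in every zone and the zone head losses add (resistances L/K in series).
Σ(L/K) = 367/35.2 + 504/6.48 + 403/6.66 = 10.43 + 77.78 + 60.51 = 148.7 d
q = ΔH / Σ(L/K) = 5.10 / 148.7 = 0.03429 m/d (same in every zone)
Zone A: v = q/n = 0.03429/0.32 = 0.1072 m/d → t_A = 367/0.1072 = 3425 d
Zone B: v = q/n = 0.03429/0.04 = 0.8573 m/d → t_B = 504/0.8573 = 587.9 d
Zone C: v = q/n = 0.03429/0.36 = 0.09526 m/d → t_C = 403/0.09526 = 4230 d
Total t = 3425 + 587.9 + 4230 = 8243 d
   = 8243 / 365 = 22.6 yr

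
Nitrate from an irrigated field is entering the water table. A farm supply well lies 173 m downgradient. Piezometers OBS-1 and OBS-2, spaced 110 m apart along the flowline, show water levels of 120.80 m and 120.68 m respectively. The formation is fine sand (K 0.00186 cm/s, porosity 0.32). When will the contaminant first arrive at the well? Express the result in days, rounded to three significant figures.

Hydraulic gradient i = (120.80 − 120.68) / 110 = 0.12 / 110 = 0.001091
K = 0.00186 cm/s × 864 = 1.607 m/d
Specific discharge q = 1.607 × 0.001091 = 0.001753 m/d
v = Ki/n = 1.607·0.001091/0.32 = 0.005479 m/d
t = L / v = 173 / 0.005479 = 31580 d

31600 days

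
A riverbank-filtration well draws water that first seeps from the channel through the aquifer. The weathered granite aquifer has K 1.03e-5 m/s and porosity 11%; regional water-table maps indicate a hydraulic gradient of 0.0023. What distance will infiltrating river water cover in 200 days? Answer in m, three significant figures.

K = 1.03e-5 m/s × 86400 s/d = 0.8899 m/d
Specific discharge q = 0.8899 × 0.0023 = 0.002047 m/d
v = Ki/n = 0.8899·0.0023/0.11 = 0.01861 m/d
L = v × T = 0.01861 × 200 = 3.721 m

3.72 m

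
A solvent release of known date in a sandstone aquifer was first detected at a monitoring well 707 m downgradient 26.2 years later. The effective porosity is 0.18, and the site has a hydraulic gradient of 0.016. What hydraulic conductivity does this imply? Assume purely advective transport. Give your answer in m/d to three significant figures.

t = 26.2 years = 9563 d
v = L / t = 707 / 9563 = 0.07393 m/d
K = v · n / i = 0.07393 × 0.18 / 0.016 = 0.832 m/d

0.832 m/d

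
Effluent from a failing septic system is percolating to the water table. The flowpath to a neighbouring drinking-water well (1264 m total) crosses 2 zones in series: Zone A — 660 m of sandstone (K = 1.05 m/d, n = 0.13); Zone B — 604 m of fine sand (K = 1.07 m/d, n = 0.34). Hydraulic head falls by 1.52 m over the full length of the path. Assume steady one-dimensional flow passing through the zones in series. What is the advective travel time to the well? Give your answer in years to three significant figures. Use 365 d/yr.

Steady 1-D flow in series ⇒ the Darcy flux q is identical in every zone and the zone head losses add (resistances L/K in series).
Σ(L/K) = 660/1.05 + 604/1.07 = 628.6 + 564.5 = 1193 d
q = ΔH / Σ(L/K) = 1.52 / 1193 = 0.001274 m/d (same in every zone)
Zone A: v = q/n = 0.001274/0.13 = 0.009800 m/d → t_A = 660/0.009800 = 67340 d
Zone B: v = q/n = 0.001274/0.34 = 0.003747 m/d → t_B = 604/0.003747 = 161200 d
Total t = 67340 + 161200 = 228500 d
   = 228500 / 365 = 626 yr

626 years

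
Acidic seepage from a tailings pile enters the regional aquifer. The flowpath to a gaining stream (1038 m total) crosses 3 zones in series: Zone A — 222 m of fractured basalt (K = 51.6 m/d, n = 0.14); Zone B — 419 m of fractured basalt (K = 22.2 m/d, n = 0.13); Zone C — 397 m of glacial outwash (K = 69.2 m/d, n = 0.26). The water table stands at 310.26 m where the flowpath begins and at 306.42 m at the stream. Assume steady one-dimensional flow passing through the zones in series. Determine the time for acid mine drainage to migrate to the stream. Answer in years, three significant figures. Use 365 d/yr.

3.89 years

Total head drop ΔH = 310.26 − 306.42 = 3.84 m
Continuity: the same q passes through each zone, so ΔH = q·Σ(L_j/K_j) — the zones act as resistances in series.
Σ(L/K) = 222/51.6 + 419/22.2 + 397/69.2 = 4.302 + 18.87 + 5.737 = 28.91 d
q = ΔH / Σ(L/K) = 3.84 / 28.91 = 0.1328 m/d (same in every zone)
Zone A: v = q/n = 0.1328/0.14 = 0.9487 m/d → t_A = 222/0.9487 = 234.0 d
Zone B: v = q/n = 0.1328/0.13 = 1.022 m/d → t_B = 419/1.022 = 410.1 d
Zone C: v = q/n = 0.1328/0.26 = 0.5108 m/d → t_C = 397/0.5108 = 777.2 d
Total t = 234.0 + 410.1 + 777.2 = 1421 d
   = 1421 / 365 = 3.89 yr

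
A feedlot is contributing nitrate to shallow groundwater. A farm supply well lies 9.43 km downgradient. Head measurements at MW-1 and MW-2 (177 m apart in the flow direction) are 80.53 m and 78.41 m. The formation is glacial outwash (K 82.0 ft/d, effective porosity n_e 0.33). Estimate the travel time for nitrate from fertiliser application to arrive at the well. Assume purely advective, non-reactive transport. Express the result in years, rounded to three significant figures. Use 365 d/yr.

28.5 years

Hydraulic gradient i = (80.53 − 78.41) / 177 = 2.12 / 177 = 0.01198
K = 82.0 ft/d × 0.3048 = 24.99 m/d
Darcy flux q = K·i = 24.99 × 0.01198 = 0.2994 m/d
v_s = q/n_e = 0.2994/0.33 = 0.9071 m/d
L = 9.43 km = 9430 m
t = L / v = 9430 / 0.9071 = 10400 d
   = 10400 / 365 = 28.5 yr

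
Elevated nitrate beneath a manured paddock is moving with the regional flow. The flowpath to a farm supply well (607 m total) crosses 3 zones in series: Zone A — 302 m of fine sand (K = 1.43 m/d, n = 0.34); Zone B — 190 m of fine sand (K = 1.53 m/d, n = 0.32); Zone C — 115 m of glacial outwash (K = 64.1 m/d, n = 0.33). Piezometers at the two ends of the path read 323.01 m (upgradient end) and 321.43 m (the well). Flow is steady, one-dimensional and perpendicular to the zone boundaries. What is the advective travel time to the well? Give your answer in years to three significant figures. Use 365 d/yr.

Total head drop ΔH = 323.01 − 321.43 = 1.58 m
Steady 1-D flow in series ⇒ the Darcy flux q is identical in every zone and the zone head losses add (resistances L/K in series).
Σ(L/K) = 302/1.43 + 190/1.53 + 115/64.1 = 211.2 + 124.2 + 1.794 = 337.2 d
q = ΔH / Σ(L/K) = 1.58 / 337.2 = 0.004686 m/d (same in every zone)
Zone A: v = q/n = 0.004686/0.34 = 0.01378 m/d → t_A = 302/0.01378 = 21910 d
Zone B: v = q/n = 0.004686/0.32 = 0.01464 m/d → t_B = 190/0.01464 = 12970 d
Zone C: v = q/n = 0.004686/0.33 = 0.01420 m/d → t_C = 115/0.01420 = 8098 d
Total t = 21910 + 12970 + 8098 = 42980 d
   = 42980 / 365 = 118 yr

118 years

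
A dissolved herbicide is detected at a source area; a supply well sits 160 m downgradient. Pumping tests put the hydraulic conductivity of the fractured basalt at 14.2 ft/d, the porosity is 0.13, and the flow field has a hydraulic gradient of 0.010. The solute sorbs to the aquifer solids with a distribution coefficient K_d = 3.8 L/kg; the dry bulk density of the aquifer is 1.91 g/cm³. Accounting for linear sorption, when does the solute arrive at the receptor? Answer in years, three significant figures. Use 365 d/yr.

K = 14.2 ft/d × 0.3048 = 4.328 m/d
Darcy flux q = K·i = 4.328 × 0.010 = 0.04328 m/d
Average linear velocity = 0.04328 / 0.13 = 0.3329 m/d
Retardation R = 1 + ρ_b·K_d/n = 1 + 1.91×3.8/0.13 = 56.83
Contaminant velocity v_c = v/R = 0.3329/56.83 = 0.005858 m/d
t = L/v_c = 160/0.005858 = 27310 d
   = 27310/365 = 74.8 yr

74.8 years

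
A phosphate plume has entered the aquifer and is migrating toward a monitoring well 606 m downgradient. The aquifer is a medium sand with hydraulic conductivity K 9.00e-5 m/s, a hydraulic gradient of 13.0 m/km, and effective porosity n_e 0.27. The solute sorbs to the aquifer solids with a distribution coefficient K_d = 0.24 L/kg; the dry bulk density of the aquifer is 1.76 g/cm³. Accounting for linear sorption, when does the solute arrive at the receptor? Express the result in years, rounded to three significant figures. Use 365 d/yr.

11.4 years

K = 9.00e-5 m/s × 86400 s/d = 7.776 m/d
Darcy flux q = K·i = 7.776 × 0.013 = 0.1011 m/d
v = Ki/n = 7.776·0.013/0.27 = 0.3744 m/d
Retardation R = 1 + ρ_b·K_d/n = 1 + 1.76×0.24/0.27 = 2.564
Contaminant velocity v_c = v/R = 0.3744/2.564 = 0.1460 m/d
t = L/v_c = 606/0.1460 = 4151 d
   = 4151/365 = 11.4 yr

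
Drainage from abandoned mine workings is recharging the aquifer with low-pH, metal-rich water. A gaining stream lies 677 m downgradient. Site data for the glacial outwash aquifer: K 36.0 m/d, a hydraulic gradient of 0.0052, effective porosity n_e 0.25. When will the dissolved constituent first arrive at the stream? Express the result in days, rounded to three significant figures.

904 days

Specific discharge q = 36.0 × 0.0052 = 0.1872 m/d
v = Ki/n = 36.0·0.0052/0.25 = 0.7488 m/d
t = L / v = 677 / 0.7488 = 904.1 d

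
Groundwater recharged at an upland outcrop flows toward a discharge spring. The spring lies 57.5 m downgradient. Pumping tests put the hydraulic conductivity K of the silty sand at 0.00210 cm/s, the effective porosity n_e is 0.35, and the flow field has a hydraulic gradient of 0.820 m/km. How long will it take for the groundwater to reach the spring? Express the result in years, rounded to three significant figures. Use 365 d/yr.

K = 0.00210 cm/s × 864 = 1.814 m/d
Darcy flux q = K·i = 1.814 × 8.2e-4 = 0.001488 m/d
Average linear velocity = 0.001488 / 0.35 = 0.004251 m/d
t = L / v = 57.5 / 0.004251 = 13530 d
   = 13530 / 365 = 37.1 yr

37.1 years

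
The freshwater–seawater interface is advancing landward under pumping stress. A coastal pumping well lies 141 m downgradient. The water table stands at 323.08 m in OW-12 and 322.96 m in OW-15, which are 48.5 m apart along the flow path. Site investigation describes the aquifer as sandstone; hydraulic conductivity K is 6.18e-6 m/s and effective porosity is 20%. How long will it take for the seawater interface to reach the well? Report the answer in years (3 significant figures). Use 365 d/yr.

58.5 years

Hydraulic gradient i = (323.08 − 322.96) / 48.5 = 0.12 / 48.5 = 0.002474
K = 6.18e-6 m/s × 86400 s/d = 0.5340 m/d
Specific discharge q = 0.5340 × 0.002474 = 0.001321 m/d
v = Ki/n = 0.5340·0.002474/0.20 = 0.006606 m/d
t = L / v = 141 / 0.006606 = 21350 d
   = 21350 / 365 = 58.5 yr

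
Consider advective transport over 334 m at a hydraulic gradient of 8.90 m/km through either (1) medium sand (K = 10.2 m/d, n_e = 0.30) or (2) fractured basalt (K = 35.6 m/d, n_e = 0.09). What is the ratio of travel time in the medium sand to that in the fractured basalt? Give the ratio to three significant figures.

11.6

Unit 1 (medium sand): v = 10.2×0.0089/0.30 = 0.3026 m/d, t = 334/0.3026 = 1104 d
Unit 2 (fractured basalt): v = 35.6×0.0089/0.09 = 3.520 m/d, t = 334/3.520 = 94.87 d
t(medium sand) / t(fractured basalt) = 1104/94.87 = 11.6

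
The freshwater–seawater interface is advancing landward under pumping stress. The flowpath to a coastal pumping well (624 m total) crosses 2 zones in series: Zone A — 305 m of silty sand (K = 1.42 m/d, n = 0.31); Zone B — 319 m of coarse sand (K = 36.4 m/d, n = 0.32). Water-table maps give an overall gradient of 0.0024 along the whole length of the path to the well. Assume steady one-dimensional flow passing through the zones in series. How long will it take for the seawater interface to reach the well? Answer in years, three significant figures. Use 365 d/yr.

Continuity: the same q passes through each zone, so ΔH = q·Σ(L_j/K_j) — the zones act as resistances in series.
Σ(L/K) = 305/1.42 + 319/36.4 = 214.8 + 8.764 = 223.6 d
K_eq = L_total / Σ(L/K) = 624 / 223.6 = 2.791 m/d
q = K_eq · i = 2.791 × 0.0024 = 0.006699 m/d (same in every zone)
Zone A: v = q/n = 0.006699/0.31 = 0.02161 m/d → t_A = 305/0.02161 = 14110 d
Zone B: v = q/n = 0.006699/0.32 = 0.02093 m/d → t_B = 319/0.02093 = 15240 d
Total t = 14110 + 15240 = 29350 d
   = 29350 / 365 = 80.4 yr

80.4 years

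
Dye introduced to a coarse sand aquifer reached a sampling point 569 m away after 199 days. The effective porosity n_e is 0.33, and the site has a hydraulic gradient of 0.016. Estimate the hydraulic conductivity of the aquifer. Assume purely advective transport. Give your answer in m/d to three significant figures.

v = L / t = 569 / 199 = 2.859 m/d
K = v · n / i = 2.859 × 0.33 / 0.016 = 59.0 m/d

59.0 m/d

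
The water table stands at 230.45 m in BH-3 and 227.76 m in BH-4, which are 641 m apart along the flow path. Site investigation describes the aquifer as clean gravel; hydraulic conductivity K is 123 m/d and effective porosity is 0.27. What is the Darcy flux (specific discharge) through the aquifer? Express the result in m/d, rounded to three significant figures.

0.516 m/d

Hydraulic gradient i = (230.45 − 227.76) / 641 = 2.69 / 641 = 0.004197
q = Ki = 123 × 0.004197 = 0.5162 m/d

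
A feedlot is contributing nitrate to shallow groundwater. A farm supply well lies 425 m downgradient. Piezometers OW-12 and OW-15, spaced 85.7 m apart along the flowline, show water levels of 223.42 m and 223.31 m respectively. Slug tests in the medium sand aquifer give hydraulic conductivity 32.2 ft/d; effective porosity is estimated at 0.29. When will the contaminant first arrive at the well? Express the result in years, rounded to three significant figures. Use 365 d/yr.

Hydraulic gradient i = (223.42 − 223.31) / 85.7 = 0.11 / 85.7 = 0.001284
K = 32.2 ft/d × 0.3048 = 9.815 m/d
Darcy flux q = K·i = 9.815 × 0.001284 = 0.01260 m/d
Seepage velocity v = q / n = 0.01260 / 0.29 = 0.04344 m/d
t = L / v = 425 / 0.04344 = 9784 d
   = 9784 / 365 = 26.8 yr

26.8 years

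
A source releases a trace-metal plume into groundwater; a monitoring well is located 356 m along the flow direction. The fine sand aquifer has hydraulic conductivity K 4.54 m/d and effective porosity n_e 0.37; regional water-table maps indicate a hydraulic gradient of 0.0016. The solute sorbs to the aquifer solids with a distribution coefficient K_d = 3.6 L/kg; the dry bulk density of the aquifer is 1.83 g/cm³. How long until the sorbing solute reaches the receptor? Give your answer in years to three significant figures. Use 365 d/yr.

Specific discharge q = 4.54 × 0.0016 = 0.007264 m/d
Seepage velocity v = q / n = 0.007264 / 0.37 = 0.01963 m/d
Retardation R = 1 + ρ_b·K_d/n = 1 + 1.83×3.6/0.37 = 18.81
Contaminant velocity v_c = v/R = 0.01963/18.81 = 0.001044 m/d
t = L/v_c = 356/0.001044 = 341000 d
   = 341000/365 = 934 yr

934 years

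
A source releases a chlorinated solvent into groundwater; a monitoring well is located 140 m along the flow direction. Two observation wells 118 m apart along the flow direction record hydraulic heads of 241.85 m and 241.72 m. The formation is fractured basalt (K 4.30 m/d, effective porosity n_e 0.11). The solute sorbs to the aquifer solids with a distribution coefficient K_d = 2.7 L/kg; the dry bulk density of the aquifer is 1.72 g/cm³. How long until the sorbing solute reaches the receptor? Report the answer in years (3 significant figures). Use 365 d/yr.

385 years

Hydraulic gradient i = (241.85 − 241.72) / 118 = 0.13 / 118 = 0.001102
q = Ki = 4.30 × 0.001102 = 0.004737 m/d
Seepage velocity v = q / n = 0.004737 / 0.11 = 0.04307 m/d
Retardation R = 1 + ρ_b·K_d/n = 1 + 1.72×2.7/0.11 = 43.22
Contaminant velocity v_c = v/R = 0.04307/43.22 = 9.965e-4 m/d
t = L/v_c = 140/9.965e-4 = 140500 d
   = 140500/365 = 385 yr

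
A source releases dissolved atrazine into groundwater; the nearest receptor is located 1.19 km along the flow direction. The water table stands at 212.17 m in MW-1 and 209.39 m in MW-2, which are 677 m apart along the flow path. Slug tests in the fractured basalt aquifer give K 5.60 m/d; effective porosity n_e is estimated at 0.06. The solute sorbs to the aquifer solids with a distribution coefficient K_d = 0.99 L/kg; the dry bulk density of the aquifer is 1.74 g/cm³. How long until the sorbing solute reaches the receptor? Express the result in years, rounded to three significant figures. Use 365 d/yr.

253 years

Hydraulic gradient i = (212.17 − 209.39) / 677 = 2.78 / 677 = 0.004106
q = Ki = 5.60 × 0.004106 = 0.02300 m/d
Seepage velocity v = q / n = 0.02300 / 0.06 = 0.3833 m/d
Retardation R = 1 + ρ_b·K_d/n = 1 + 1.74×0.99/0.06 = 29.71
Contaminant velocity v_c = v/R = 0.3833/29.71 = 0.01290 m/d
L = 1.19 km = 1190 m
t = L/v_c = 1190/0.01290 = 92250 d
   = 92250/365 = 253 yr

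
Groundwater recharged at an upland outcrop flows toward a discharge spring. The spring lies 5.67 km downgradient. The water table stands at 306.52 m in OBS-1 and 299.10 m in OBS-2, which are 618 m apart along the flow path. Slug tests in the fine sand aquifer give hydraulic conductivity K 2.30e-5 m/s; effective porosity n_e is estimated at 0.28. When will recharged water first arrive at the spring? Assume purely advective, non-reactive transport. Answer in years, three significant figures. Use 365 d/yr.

182 years

Hydraulic gradient i = (306.52 − 299.10) / 618 = 7.42 / 618 = 0.01201
K = 2.30e-5 m/s × 86400 s/d = 1.987 m/d
Specific discharge q = 1.987 × 0.01201 = 0.02386 m/d
Seepage velocity v = q / n = 0.02386 / 0.28 = 0.08521 m/d
L = 5.67 km = 5670 m
t = L / v = 5670 / 0.08521 = 66540 d
   = 66540 / 365 = 182 yr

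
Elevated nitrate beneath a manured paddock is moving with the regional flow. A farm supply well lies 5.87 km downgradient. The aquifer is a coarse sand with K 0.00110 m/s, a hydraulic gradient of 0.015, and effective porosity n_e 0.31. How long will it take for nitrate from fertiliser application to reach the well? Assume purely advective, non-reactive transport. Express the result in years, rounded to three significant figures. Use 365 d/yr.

K = 0.00110 m/s × 86400 s/d = 95.04 m/d
Specific discharge q = 95.04 × 0.015 = 1.426 m/d
v_s = q/n_e = 1.426/0.31 = 4.599 m/d
L = 5.87 km = 5870 m
t = L / v = 5870 / 4.599 = 1276 d
   = 1276 / 365 = 3.50 yr

3.50 years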